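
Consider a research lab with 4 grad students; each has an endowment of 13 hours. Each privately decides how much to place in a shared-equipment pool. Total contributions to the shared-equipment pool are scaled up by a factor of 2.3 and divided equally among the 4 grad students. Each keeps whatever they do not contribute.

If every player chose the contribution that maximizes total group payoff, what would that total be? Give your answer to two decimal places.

119.60 hours

Each contributed unit returns 2.300 to the group as a whole (0.5750 to each of 4 players), which exceeds 1, so the social optimum is full contribution: group total = 2.300 × 52 = 119.60.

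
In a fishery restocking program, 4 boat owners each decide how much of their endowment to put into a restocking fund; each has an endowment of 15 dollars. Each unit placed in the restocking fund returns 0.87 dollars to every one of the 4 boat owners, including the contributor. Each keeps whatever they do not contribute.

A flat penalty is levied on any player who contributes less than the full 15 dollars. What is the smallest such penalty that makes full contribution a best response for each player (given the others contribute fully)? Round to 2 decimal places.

1.95 dollars

Given the others contribute fully, the best deviation is to contribute 0 (any partial contribution still incurs the fine and gives up units whose private return 0.87 is below 1).
Deviating from 15 to 0 saves 15 dollars but forfeits the deviator's share of the drop in the restocking fund: 0.87 × 15 = 13.05.
So the deviation gain is 15 − 13.05 = 1.95, and the fine must be at least 1.95 dollars to wipe it out.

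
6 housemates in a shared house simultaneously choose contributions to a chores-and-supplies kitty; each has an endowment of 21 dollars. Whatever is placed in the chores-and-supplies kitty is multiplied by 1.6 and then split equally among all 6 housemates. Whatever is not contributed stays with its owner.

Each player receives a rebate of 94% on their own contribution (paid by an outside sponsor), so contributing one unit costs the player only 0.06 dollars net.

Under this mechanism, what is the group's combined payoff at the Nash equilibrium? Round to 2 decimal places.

320.04 dollars

Under the mechanism each unit contributed yields (1.6/6) / 0.06 = 4.4444 back to its contributor per unit of net cost, which exceeds 1, making full contribution the dominant choice for everyone.
So the Nash equilibrium is full contribution by all 6; the group earns 6 × (21 × 0.94 + 1.6 × 21) = 320.04.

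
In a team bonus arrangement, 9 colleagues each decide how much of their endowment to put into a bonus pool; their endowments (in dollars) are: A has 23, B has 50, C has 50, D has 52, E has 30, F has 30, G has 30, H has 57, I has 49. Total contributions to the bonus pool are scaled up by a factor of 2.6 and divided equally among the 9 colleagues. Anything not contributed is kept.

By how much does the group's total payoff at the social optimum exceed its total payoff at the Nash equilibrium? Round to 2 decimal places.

The private return per contributed unit is 2.6/9 = 0.2889 < 1 for every player regardless of endowment, so the Nash equilibrium is zero contribution and the group total is Σ E_j = 23 + 50 + 50 + 52 + 30 + 30 + 30 + 57 + 49 = 371.
Each contributed unit returns 2.600 to the group, so the social optimum is full contribution by everyone: group total = 2.600 × 371 = 964.60.
Efficiency loss = (2.600 − 1) × 371 = 593.60.

593.60 dollars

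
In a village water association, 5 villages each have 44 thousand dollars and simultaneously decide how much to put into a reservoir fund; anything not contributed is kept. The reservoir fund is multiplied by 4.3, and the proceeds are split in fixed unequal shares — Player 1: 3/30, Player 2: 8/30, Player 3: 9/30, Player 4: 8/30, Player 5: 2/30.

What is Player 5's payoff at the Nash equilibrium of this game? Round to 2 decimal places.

For player j, contributing a unit is worthwhile iff 4.3 × (j's share) ≥ 1, i.e. iff j's share is at least 0.2326.
The shares above 0.2326 belong to Player 2, Player 3 and Player 4, contributing 44 each; the remaining 2 contribute 0. Total contributed: 132.
Player 5 keeps 44 and receives 4.3 × 132 × 2/30 = 37.84 from the reservoir fund, for a payoff of 81.84.

81.84 thousand dollars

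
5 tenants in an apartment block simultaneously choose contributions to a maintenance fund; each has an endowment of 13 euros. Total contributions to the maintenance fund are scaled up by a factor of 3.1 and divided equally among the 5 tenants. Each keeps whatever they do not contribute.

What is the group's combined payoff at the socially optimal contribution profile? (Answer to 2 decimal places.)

Each contributed unit returns 3.100 to the group as a whole (0.6200 to each of 5 players), which exceeds 1, so the social optimum is full contribution: group total = 3.100 × 65 = 201.50.

201.50 euros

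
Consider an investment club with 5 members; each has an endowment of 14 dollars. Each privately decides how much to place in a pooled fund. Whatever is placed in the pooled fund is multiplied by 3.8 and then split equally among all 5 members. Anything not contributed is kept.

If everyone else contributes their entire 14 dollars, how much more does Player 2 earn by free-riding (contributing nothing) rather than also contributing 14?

3.36 dollars

Switching from a contribution of 14 to 0 lets Player 2 keep an extra 14 dollars, but lowers the pooled fund by 14, which costs Player 2 their own share of that drop: 3.8/5 × 14 = 10.64.
Net gain = 14 − 10.64 = 3.36. The private return per contributed unit (0.7600) is below 1, so free-riding is indeed the best response regardless of what the others do.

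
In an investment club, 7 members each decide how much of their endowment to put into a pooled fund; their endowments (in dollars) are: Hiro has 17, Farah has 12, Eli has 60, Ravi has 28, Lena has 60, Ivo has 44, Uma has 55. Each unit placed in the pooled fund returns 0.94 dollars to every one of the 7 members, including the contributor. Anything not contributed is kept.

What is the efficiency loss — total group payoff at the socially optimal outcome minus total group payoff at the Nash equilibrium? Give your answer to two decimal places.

1540.08 dollars

The private return per contributed unit is 0.94 < 1 for everyone, so the Nash equilibrium is zero contribution and the group total is Σ E_j = 17 + 12 + 60 + 28 + 60 + 44 + 55 = 276.
Each contributed unit returns 6.580 to the group, so the social optimum is full contribution by everyone: group total = 6.580 × 276 = 1816.08.
Efficiency loss = (6.580 − 1) × 276 = 1540.08.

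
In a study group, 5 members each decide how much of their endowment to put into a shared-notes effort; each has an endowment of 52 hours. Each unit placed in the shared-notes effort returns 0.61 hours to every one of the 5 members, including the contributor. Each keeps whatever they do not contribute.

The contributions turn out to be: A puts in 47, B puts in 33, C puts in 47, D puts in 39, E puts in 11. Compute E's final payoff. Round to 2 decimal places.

148.97 hours

Total contributed: 47 + 33 + 47 + 39 + 11 = 177.
Each receives 0.61 × 177 = 107.97 from the shared-notes effort.
E keeps 52 − 11 = 41, so E's payoff is 41 + 107.97 = 148.97.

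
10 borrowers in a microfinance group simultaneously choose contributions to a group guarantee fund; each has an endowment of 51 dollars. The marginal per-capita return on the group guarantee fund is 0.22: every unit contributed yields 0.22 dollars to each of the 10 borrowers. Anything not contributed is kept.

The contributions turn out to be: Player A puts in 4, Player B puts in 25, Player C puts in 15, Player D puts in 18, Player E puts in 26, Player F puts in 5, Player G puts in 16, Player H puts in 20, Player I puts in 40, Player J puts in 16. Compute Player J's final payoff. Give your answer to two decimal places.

Total contributed: 4 + 25 + 15 + 18 + 26 + 5 + 16 + 20 + 40 + 16 = 185.
Each receives 0.22 × 185 = 40.70 from the group guarantee fund.
Player J keeps 51 − 16 = 35, so Player J's payoff is 35 + 40.70 = 75.70.

75.70 dollars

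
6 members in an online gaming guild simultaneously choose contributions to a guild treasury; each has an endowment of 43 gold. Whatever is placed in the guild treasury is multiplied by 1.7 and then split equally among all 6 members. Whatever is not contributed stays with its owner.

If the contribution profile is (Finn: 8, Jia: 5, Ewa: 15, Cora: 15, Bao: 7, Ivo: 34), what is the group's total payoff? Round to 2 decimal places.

316.80 gold

Total contributed: 8 + 5 + 15 + 15 + 7 + 34 = 84; total kept: 6 × 43 − 84 = 174.
The guild treasury pays out 1.7 × 84 = 142.80 in aggregate.
Group total = 174 + 142.80 = 316.80.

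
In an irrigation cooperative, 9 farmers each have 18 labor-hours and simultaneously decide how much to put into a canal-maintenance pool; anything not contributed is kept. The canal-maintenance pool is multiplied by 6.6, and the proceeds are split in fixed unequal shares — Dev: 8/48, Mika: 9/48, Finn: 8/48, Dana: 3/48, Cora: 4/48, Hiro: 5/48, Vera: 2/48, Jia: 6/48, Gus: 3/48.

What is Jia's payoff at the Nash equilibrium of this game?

Player j's private return per contributed unit is 6.6 × (j's share). Contributing is weakly dominant for j when that share is at least 1/6.6 = 0.1515, and contributing 0 is dominant otherwise.
Dev, Mika and Finn are above the threshold, contributing 18 each; the remaining 6 contribute 0. Total contributed: 54.
Jia keeps 18 and receives 6.6 × 54 × 6/48 = 44.55 from the canal-maintenance pool, for a payoff of 62.55.

62.55 labor-hours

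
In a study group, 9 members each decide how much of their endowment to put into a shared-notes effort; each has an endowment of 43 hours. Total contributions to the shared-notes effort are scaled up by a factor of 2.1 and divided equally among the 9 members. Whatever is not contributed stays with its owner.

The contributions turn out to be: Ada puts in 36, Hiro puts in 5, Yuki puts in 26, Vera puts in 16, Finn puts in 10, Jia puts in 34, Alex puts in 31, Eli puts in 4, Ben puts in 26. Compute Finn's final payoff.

76.87 hours

Total contributed: 36 + 5 + 26 + 16 + 10 + 34 + 31 + 4 + 26 = 188.
Each receives 2.1 × 188 / 9 = 43.87 from the shared-notes effort.
Finn keeps 43 − 10 = 33, so Finn's payoff is 33 + 43.87 = 76.87.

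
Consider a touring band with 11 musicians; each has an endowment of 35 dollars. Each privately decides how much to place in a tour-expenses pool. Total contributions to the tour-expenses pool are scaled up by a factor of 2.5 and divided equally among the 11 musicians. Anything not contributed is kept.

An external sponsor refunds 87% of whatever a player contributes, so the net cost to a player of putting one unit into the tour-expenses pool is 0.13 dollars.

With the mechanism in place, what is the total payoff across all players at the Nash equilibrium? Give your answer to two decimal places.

The effective private return per unit is now (2.5/11) / 0.13 = 1.7483 > 1, so every player's dominant strategy flips to full contribution.
At the Nash equilibrium everyone contributes 35. Group total payoff = 11 × (35 × 0.87 + 2.5 × 35) = 1297.45.

1297.45 dollars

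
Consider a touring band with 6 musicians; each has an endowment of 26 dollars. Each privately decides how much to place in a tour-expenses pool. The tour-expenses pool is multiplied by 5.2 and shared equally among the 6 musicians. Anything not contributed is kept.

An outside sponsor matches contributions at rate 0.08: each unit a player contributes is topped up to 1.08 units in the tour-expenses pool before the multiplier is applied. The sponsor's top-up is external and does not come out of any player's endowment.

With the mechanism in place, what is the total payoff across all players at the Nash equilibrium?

156.00 dollars

With the mechanism, a contributed unit returns 5.2 × 1.08 / 6 = 0.9360 per unit of net cost — still below 1 — so contributing 0 remains dominant for every player.
Everyone keeps their endowment and the group total is 6 × 26 = 156.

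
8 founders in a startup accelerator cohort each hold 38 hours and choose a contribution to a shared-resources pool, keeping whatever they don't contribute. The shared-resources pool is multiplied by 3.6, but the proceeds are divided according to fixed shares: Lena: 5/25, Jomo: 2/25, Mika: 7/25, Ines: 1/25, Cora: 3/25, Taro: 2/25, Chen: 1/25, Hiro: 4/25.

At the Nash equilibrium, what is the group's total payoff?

Each unit j contributes comes back to j as 3.6 × (j's share), so j prefers to contribute only if that share exceeds 1/3.6 = 0.2778; otherwise keeping the unit dominates.
Only Mika (7/25) clears that bar, contributing 38; the remaining 7 contribute 0. Total contributed: 38.
The shared-resources pool pays out 3.6 × 38 = 136.80 in total (split across the unequal shares, but the aggregate is all that matters for the group sum).
The 7 free-riders keep 38 each, adding 266. Group total = 266 + 136.80 = 402.80.

402.80 hours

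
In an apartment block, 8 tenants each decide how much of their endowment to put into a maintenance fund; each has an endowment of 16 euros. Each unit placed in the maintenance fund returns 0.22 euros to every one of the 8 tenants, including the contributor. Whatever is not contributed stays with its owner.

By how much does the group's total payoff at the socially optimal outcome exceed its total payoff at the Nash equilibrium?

97.28 euros

The private return per contributed unit is 0.22 < 1, so contributing 0 is dominant for every player. At the Nash equilibrium everyone keeps their 16, and the group total is 8 × 16 = 128.
Each contributed unit returns 1.760 to the group as a whole (0.22 to each of 8 players), which exceeds 1, so the social optimum is full contribution: group total = 1.760 × 128 = 225.28.
Efficiency loss = 225.28 − 128 = 97.28.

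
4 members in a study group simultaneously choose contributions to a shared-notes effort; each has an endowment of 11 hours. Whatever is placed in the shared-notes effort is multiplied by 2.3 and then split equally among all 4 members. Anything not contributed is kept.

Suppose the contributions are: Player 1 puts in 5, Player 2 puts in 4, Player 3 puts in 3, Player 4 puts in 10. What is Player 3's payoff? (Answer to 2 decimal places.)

20.65 hours

Total contributed: 5 + 4 + 3 + 10 = 22.
Each receives 2.3 × 22 / 4 = 12.65 from the shared-notes effort.
Player 3 keeps 11 − 3 = 8, so Player 3's payoff is 8 + 12.65 = 20.65.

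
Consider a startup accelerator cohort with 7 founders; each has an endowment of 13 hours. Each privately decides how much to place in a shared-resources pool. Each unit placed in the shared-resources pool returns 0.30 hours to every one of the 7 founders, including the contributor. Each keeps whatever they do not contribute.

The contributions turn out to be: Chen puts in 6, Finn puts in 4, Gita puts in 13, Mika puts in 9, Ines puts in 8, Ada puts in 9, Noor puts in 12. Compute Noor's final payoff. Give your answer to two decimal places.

Total contributed: 6 + 4 + 13 + 9 + 8 + 9 + 12 = 61.
Each receives 0.30 × 61 = 18.30 from the shared-resources pool.
Noor keeps 13 − 12 = 1, so Noor's payoff is 1 + 18.30 = 19.30.

19.30 hours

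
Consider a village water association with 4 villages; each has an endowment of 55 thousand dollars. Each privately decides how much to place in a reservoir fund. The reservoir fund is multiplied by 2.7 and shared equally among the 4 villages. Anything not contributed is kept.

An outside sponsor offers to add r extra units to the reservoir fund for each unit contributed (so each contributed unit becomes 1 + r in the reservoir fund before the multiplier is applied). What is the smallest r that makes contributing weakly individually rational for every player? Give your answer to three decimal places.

With matching at rate r, one contributed unit becomes (1 + r) in the reservoir fund and returns 2.7 × (1 + r) / 4 to the contributor.
Setting this equal to 1: 1 + r = 4/2.7 = 1.4815.
So the minimum matching rate is r = 1.4815 − 1 = 0.481.

0.481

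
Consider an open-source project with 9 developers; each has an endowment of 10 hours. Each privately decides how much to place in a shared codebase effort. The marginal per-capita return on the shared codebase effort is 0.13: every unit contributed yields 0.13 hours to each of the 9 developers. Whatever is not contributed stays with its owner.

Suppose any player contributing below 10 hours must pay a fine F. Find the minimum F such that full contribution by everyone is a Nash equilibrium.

8.70 hours

Given the others contribute fully, the best deviation is to contribute 0 (any partial contribution still incurs the fine and gives up units whose private return 0.13 is below 1).
Deviating from 10 to 0 saves 10 hours but forfeits the deviator's share of the drop in the shared codebase effort: 0.13 × 10 = 1.30.
So the deviation gain is 10 − 1.30 = 8.70, and the fine must be at least 8.70 hours to wipe it out.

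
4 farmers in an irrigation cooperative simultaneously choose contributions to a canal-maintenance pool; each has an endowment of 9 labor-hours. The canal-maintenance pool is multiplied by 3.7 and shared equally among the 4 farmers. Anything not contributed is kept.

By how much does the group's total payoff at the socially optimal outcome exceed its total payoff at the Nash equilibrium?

97.20 labor-hours

Each contributed unit returns 3.7/4 = 0.9250 to its contributor — below 1 — so contributing 0 is dominant for every player. At the Nash equilibrium everyone keeps their 9, and the group total is 4 × 9 = 36.
Each contributed unit returns 3.700 to the group as a whole (0.9250 to each of 4 players), which exceeds 1, so the social optimum is full contribution: group total = 3.700 × 36 = 133.20.
Efficiency loss = 133.20 − 36 = 97.20.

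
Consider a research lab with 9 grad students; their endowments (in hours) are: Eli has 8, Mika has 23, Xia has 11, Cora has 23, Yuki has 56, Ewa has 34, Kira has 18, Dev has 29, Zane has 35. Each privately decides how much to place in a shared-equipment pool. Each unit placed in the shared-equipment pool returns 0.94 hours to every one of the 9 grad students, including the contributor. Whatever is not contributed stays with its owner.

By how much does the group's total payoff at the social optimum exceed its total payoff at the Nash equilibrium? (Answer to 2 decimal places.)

The private return per contributed unit is 0.94 < 1 for everyone, so the Nash equilibrium is zero contribution and the group total is Σ E_j = 8 + 23 + 11 + 23 + 56 + 34 + 18 + 29 + 35 = 237.
Each contributed unit returns 8.460 to the group, so the social optimum is full contribution by everyone: group total = 8.460 × 237 = 2005.02.
Efficiency loss = (8.460 − 1) × 237 = 1768.02.

1768.02 hours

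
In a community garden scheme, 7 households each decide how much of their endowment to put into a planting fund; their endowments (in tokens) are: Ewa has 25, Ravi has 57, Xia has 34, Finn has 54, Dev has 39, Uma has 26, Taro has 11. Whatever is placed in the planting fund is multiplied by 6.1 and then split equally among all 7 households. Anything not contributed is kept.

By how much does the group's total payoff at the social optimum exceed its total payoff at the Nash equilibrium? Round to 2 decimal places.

1254.60 tokens

The private return per contributed unit is 6.1/7 = 0.8714 < 1 for every player regardless of endowment, so the Nash equilibrium is zero contribution and the group total is Σ E_j = 25 + 57 + 34 + 54 + 39 + 26 + 11 = 246.
Each contributed unit returns 6.100 to the group, so the social optimum is full contribution by everyone: group total = 6.100 × 246 = 1500.60.
Efficiency loss = (6.100 − 1) × 246 = 1254.60.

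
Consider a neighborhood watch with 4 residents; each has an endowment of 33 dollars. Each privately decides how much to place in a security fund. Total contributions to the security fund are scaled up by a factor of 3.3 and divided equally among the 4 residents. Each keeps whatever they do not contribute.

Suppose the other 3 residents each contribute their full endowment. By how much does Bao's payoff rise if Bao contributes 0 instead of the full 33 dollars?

5.78 dollars

Switching from a contribution of 33 to 0 lets Bao keep an extra 33 dollars, but lowers the security fund by 33, which costs Bao their own share of that drop: 3.3/4 × 33 = 27.22.
Net gain = 33 − 27.22 = 5.78. The private return per contributed unit (0.8250) is below 1, so free-riding is indeed the best response regardless of what the others do.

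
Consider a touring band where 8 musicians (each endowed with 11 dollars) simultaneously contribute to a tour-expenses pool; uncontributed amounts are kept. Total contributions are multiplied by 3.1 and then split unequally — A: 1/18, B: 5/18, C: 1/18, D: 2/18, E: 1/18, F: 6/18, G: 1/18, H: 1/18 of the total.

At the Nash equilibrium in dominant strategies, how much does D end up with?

Player j's private return per contributed unit is 3.1 × (j's share). Contributing is weakly dominant for j when that share is at least 1/3.1 = 0.3226, and contributing 0 is dominant otherwise.
F alone (share 6/18) is above the threshold, contributing 11; the remaining 7 contribute 0. Total contributed: 11.
D keeps 11 and receives 3.1 × 11 × 2/18 = 3.79 from the tour-expenses pool, for a payoff of 14.79.

14.79 dollars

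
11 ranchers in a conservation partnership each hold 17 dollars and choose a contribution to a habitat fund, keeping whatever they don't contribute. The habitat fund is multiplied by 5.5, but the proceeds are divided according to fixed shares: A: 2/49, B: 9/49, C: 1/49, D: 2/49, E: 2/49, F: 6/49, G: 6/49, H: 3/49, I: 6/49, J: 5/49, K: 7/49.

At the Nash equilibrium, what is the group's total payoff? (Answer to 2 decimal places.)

Each unit j contributes comes back to j as 5.5 × (j's share), so j prefers to contribute only if that share exceeds 1/5.5 = 0.1818; otherwise keeping the unit dominates.
B alone (share 9/49) is above the threshold, contributing 17; the remaining 10 contribute 0. Total contributed: 17.
The habitat fund pays out 5.5 × 17 = 93.50 in total (split across the unequal shares, but the aggregate is all that matters for the group sum).
The 10 free-riders keep 17 each, adding 170. Group total = 170 + 93.50 = 263.50.

263.50 dollars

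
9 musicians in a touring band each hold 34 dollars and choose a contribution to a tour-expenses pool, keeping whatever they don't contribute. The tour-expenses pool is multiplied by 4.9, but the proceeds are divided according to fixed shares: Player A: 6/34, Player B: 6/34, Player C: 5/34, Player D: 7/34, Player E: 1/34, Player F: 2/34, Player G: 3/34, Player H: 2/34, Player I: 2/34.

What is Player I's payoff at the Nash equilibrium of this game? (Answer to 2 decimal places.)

43.80 dollars

A player with share s gets back 4.9·s per unit contributed, so full contribution is dominant for anyone with s > 1/4.9 = 0.2041 and zero contribution is dominant for anyone below.
Only Player D (7/34) clears that bar, contributing 34; the remaining 8 contribute 0. Total contributed: 34.
Player I keeps 34 and receives 4.9 × 34 × 2/34 = 9.80 from the tour-expenses pool, for a payoff of 43.80.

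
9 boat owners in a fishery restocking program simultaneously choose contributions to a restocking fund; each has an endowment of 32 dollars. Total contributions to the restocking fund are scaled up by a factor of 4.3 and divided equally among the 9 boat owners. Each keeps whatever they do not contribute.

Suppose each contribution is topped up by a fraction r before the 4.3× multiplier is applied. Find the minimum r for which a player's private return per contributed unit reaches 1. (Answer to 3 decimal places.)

1.093

With matching at rate r, one contributed unit becomes (1 + r) in the restocking fund and returns 4.3 × (1 + r) / 9 to the contributor.
Setting this equal to 1: 1 + r = 9/4.3 = 2.0930.
So the minimum matching rate is r = 2.0930 − 1 = 1.093.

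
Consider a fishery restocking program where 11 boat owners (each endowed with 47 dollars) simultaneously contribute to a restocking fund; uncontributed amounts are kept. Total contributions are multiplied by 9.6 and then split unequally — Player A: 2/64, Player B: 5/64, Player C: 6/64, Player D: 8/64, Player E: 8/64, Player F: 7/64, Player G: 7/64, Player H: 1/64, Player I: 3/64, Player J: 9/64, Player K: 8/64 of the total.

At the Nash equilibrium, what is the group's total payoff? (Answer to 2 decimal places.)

2942.20 dollars

A player with share s gets back 9.6·s per unit contributed, so full contribution is dominant for anyone with s > 1/9.6 = 0.1042 and zero contribution is dominant for anyone below.
Player D, Player E, Player F, Player G, Player J and Player K are above the threshold, contributing 47 each; the remaining 5 contribute 0. Total contributed: 282.
The restocking fund pays out 9.6 × 282 = 2707.20 in total (split across the unequal shares, but the aggregate is all that matters for the group sum).
The 5 free-riders keep 47 each, adding 235. Group total = 235 + 2707.20 = 2942.20.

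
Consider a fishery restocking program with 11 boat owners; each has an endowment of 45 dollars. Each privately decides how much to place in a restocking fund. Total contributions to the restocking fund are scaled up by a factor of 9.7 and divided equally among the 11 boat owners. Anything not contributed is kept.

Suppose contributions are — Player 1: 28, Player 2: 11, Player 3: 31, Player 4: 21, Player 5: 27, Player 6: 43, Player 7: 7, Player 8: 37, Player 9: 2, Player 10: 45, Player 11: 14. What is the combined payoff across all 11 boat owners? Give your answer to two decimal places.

2809.20 dollars

Total contributed: 28 + 11 + 31 + 21 + 27 + 43 + 7 + 37 + 2 + 45 + 14 = 266; total kept: 11 × 45 − 266 = 229.
The restocking fund pays out 9.7 × 266 = 2580.20 in aggregate.
Group total = 229 + 2580.20 = 2809.20.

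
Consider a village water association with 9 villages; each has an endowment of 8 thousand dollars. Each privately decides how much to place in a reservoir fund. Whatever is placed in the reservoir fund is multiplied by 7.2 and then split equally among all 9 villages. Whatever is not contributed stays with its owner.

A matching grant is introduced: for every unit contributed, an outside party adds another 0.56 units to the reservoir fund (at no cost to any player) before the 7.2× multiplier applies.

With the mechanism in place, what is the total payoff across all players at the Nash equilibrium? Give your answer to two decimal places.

808.70 thousand dollars

With the mechanism, a contributed unit returns 7.2 × 1.56 / 9 = 1.2480 per unit of net cost to the contributor — now above 1 — so contributing fully is weakly dominant for every player.
So the Nash equilibrium is full contribution by all 9; the group earns 7.2 × 1.56 × 72 = 808.70.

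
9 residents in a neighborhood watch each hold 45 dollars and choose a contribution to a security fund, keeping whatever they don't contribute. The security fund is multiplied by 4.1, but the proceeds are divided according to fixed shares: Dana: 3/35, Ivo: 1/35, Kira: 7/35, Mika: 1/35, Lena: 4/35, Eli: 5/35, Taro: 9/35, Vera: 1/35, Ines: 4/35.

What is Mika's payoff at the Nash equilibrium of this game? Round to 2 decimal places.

A player with share s gets back 4.1·s per unit contributed, so full contribution is dominant for anyone with s > 1/4.1 = 0.2439 and zero contribution is dominant for anyone below.
Only Taro (9/35) clears that bar, contributing 45; the remaining 8 contribute 0. Total contributed: 45.
Mika keeps 45 and receives 4.1 × 45 × 1/35 = 5.27 from the security fund, for a payoff of 50.27.

50.27 dollars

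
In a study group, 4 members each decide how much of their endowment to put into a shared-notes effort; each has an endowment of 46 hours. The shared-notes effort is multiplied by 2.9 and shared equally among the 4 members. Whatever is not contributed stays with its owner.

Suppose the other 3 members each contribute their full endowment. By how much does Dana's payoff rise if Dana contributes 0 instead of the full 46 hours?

Switching from a contribution of 46 to 0 lets Dana keep an extra 46 hours, but lowers the shared-notes effort by 46, which costs Dana their own share of that drop: 2.9/4 × 46 = 33.35.
Net gain = 46 − 33.35 = 12.65. The private return per contributed unit (0.7250) is below 1, so free-riding is indeed the best response regardless of what the others do.

12.65 hours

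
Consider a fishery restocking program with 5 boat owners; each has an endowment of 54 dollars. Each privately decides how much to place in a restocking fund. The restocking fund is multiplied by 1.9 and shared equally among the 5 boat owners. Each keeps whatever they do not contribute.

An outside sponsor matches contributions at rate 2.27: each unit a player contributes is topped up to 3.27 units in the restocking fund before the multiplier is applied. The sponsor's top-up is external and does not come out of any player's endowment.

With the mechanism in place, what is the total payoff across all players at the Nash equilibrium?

The effective private return per unit is now 1.9 × 3.27 / 5 = 1.2426 > 1, so every player's dominant strategy flips to full contribution.
At the Nash equilibrium everyone contributes 54. Group total payoff = 1.9 × 3.27 × 270 = 1677.51.

1677.51 dollars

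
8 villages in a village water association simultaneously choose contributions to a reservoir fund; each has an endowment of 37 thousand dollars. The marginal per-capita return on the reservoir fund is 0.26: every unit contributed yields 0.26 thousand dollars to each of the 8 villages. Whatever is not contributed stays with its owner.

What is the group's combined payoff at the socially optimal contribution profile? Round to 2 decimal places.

Each contributed unit returns 2.080 to the group as a whole (0.26 to each of 8 players), which exceeds 1, so the social optimum is full contribution: group total = 2.080 × 296 = 615.68.

615.68 thousand dollars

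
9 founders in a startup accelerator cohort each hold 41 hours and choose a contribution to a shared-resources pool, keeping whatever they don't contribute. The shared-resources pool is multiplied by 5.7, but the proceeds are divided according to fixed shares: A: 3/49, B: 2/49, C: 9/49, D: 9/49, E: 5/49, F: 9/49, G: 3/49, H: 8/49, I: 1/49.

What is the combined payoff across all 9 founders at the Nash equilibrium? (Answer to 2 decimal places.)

947.10 hours

For player j, contributing a unit is worthwhile iff 5.7 × (j's share) ≥ 1, i.e. iff j's share is at least 0.1754.
The shares above 0.1754 belong to C, D and F, contributing 41 each; the remaining 6 contribute 0. Total contributed: 123.
The shared-resources pool pays out 5.7 × 123 = 701.10 in total (split across the unequal shares, but the aggregate is all that matters for the group sum).
The 6 free-riders keep 41 each, adding 246. Group total = 246 + 701.10 = 947.10.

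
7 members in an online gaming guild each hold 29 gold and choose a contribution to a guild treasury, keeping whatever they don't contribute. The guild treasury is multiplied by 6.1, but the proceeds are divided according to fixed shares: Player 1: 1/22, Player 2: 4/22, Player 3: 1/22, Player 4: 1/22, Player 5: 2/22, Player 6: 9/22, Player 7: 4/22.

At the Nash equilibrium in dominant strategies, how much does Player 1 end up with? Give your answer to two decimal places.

Player j's private return per contributed unit is 6.1 × (j's share). Contributing is weakly dominant for j when that share is at least 1/6.1 = 0.1639, and contributing 0 is dominant otherwise.
Player 2, Player 6 and Player 7 clear that bar, contributing 29 each; the remaining 4 contribute 0. Total contributed: 87.
Player 1 keeps 29 and receives 6.1 × 87 × 1/22 = 24.12 from the guild treasury, for a payoff of 53.12.

53.12 gold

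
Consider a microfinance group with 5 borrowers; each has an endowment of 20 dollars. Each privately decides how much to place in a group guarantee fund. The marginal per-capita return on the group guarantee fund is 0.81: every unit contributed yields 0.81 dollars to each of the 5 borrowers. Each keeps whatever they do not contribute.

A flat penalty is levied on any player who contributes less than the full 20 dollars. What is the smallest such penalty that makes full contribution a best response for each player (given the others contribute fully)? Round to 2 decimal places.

3.80 dollars

Given the others contribute fully, the best deviation is to contribute 0 (any partial contribution still incurs the fine and gives up units whose private return 0.81 is below 1).
Deviating from 20 to 0 saves 20 dollars but forfeits the deviator's share of the drop in the group guarantee fund: 0.81 × 20 = 16.20.
So the deviation gain is 20 − 16.20 = 3.80, and the fine must be at least 3.80 dollars to wipe it out.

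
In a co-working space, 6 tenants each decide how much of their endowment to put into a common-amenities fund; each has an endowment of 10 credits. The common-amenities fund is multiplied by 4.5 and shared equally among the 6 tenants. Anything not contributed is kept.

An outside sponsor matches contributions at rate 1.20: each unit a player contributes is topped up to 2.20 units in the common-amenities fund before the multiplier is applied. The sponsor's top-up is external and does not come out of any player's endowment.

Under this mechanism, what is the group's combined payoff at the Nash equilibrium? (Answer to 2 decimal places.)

Under the mechanism each unit contributed yields 4.5 × 2.20 / 6 = 1.6500 back to its contributor per unit of net cost, which exceeds 1, making full contribution the dominant choice for everyone.
At the Nash equilibrium everyone contributes 10. Group total payoff = 4.5 × 2.20 × 60 = 594.00.

594.00 credits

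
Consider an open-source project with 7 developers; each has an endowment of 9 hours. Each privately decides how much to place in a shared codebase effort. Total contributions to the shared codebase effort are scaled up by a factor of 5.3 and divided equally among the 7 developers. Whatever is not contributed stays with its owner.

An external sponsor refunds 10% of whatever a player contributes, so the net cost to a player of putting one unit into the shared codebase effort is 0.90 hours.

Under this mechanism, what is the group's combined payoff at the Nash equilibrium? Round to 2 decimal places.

63.00 hours

With the mechanism, a contributed unit returns (5.3/7) / 0.90 = 0.8413 per unit of net cost — still below 1 — so contributing 0 remains dominant for every player.
Everyone keeps their endowment and the group total is 7 × 9 = 63.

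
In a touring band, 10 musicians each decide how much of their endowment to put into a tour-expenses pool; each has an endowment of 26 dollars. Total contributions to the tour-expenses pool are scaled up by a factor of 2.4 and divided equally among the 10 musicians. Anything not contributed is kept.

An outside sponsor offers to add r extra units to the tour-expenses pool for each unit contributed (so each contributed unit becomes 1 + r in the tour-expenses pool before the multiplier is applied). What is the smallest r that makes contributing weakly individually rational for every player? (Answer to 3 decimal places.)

With matching at rate r, one contributed unit becomes (1 + r) in the tour-expenses pool and returns 2.4 × (1 + r) / 10 to the contributor.
Setting this equal to 1: 1 + r = 10/2.4 = 4.1667.
So the minimum matching rate is r = 4.1667 − 1 = 3.167.

3.167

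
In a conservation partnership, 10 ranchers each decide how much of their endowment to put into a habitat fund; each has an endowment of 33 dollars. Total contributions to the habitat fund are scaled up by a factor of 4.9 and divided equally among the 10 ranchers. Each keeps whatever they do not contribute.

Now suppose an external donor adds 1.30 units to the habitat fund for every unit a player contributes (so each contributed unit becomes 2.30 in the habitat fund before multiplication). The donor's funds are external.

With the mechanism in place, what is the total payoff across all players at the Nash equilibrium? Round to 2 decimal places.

The effective private return per unit is now 4.9 × 2.30 / 10 = 1.1270 > 1, so every player's dominant strategy flips to full contribution.
So the Nash equilibrium is full contribution by all 10; the group earns 4.9 × 2.30 × 330 = 3719.10.

3719.10 dollars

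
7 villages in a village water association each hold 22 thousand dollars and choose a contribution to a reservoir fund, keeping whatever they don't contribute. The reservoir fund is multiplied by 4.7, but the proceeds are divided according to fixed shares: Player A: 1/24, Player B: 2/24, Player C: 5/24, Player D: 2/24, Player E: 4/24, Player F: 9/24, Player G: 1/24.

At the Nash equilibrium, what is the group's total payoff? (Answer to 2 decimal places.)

235.40 thousand dollars

Each unit j contributes comes back to j as 4.7 × (j's share), so j prefers to contribute only if that share exceeds 1/4.7 = 0.2128; otherwise keeping the unit dominates.
Player F alone (share 9/24) is above the threshold, contributing 22; the remaining 6 contribute 0. Total contributed: 22.
The reservoir fund pays out 4.7 × 22 = 103.40 in total (split across the unequal shares, but the aggregate is all that matters for the group sum).
The 6 free-riders keep 22 each, adding 132. Group total = 132 + 103.40 = 235.40.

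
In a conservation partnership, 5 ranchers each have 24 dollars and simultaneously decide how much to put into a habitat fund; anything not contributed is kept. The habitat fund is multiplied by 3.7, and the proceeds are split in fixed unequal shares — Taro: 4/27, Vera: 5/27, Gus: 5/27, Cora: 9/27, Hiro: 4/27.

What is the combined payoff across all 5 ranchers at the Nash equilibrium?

184.80 dollars

A player with share s gets back 3.7·s per unit contributed, so full contribution is dominant for anyone with s > 1/3.7 = 0.2703 and zero contribution is dominant for anyone below.
The only share above 0.2703 is Cora's 9/27, contributing 24; the remaining 4 contribute 0. Total contributed: 24.
The habitat fund pays out 3.7 × 24 = 88.80 in total (split across the unequal shares, but the aggregate is all that matters for the group sum).
The 4 free-riders keep 24 each, adding 96. Group total = 96 + 88.80 = 184.80.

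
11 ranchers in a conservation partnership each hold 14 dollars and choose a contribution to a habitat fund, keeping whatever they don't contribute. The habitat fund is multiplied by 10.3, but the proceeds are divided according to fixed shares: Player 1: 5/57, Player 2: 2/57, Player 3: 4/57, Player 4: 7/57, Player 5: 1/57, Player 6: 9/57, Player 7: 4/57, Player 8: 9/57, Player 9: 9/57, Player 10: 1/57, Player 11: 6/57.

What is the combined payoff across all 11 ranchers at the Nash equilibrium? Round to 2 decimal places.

805.00 dollars

Player j's private return per contributed unit is 10.3 × (j's share). Contributing is weakly dominant for j when that share is at least 1/10.3 = 0.0971, and contributing 0 is dominant otherwise.
The shares above 0.0971 belong to Player 4, Player 6, Player 8, Player 9 and Player 11, contributing 14 each; the remaining 6 contribute 0. Total contributed: 70.
The habitat fund pays out 10.3 × 70 = 721.00 in total (split across the unequal shares, but the aggregate is all that matters for the group sum).
The 6 free-riders keep 14 each, adding 84. Group total = 84 + 721.00 = 805.00.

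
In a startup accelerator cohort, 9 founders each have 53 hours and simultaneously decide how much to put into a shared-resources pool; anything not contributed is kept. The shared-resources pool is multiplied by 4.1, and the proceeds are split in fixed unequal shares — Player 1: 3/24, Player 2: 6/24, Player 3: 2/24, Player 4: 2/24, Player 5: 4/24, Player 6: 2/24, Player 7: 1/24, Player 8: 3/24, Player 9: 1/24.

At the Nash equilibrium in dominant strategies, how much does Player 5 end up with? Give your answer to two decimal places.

89.22 hours

Player j's private return per contributed unit is 4.1 × (j's share). Contributing is weakly dominant for j when that share is at least 1/4.1 = 0.2439, and contributing 0 is dominant otherwise.
Player 2 alone (share 6/24) is above the threshold, contributing 53; the remaining 8 contribute 0. Total contributed: 53.
Player 5 keeps 53 and receives 4.1 × 53 × 4/24 = 36.22 from the shared-resources pool, for a payoff of 89.22.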